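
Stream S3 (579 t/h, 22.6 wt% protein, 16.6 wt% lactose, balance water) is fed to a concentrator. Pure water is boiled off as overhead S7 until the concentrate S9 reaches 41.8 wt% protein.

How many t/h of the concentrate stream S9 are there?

313 t/h

protein is conserved: 579×0.226 = 130.85 t/h all reports to the concentrate.
Concentrate = 130.85/(target fraction) = 313.05 t/h.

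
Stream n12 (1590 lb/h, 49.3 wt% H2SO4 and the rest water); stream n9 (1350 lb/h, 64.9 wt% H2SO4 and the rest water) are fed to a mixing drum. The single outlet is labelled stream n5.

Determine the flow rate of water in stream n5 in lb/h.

water out = water in = 1590×0.507 + 1350×0.351 = 1280 lb/h.

1280 lb/h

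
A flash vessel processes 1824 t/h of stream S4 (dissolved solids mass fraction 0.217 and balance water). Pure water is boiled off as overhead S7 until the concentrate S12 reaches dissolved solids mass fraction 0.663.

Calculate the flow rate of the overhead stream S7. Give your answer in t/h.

dissolved solids is conserved: 1824×0.217 = 395.81 t/h all reports to the concentrate.
Concentrate = 395.81/(target fraction) = 597 t/h.
Overhead = 1824 − 597 = 1227 t/h.

1227 t/h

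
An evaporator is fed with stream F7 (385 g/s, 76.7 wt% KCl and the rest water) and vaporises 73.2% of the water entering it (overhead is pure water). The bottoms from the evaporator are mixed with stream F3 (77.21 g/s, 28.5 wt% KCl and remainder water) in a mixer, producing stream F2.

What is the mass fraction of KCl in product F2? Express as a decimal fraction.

Vapour removed = 0.732×0.233×385 = 65.664 g/s; concentrate = 319.34 g/s.
KCl reaching the mixer = 295.3 (from concentrate) + 77.21×0.285 = 317.3 g/s.
Product flow = 319.34 + 77.21 = 396.55 g/s; KCl fraction = 0.8002.

0.8002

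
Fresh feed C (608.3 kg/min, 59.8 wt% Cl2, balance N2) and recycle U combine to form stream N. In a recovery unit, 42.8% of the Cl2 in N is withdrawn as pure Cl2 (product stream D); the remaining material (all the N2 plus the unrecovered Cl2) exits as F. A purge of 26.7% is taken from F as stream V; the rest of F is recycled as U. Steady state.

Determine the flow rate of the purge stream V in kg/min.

340.2 kg/min

N2 enters only via C and leaves only via the purge: 608.3×0.402 = 0.267×(N2 in F), and the recovery unit passes all N2, so N2 in N = N2 in F = 915.87 kg/min.
Cl2 in N: m_A = 608.3×0.598 + (1−0.267)·(1−0.428)·m_A, so m_A = 363.76/0.5807 = 626.4 kg/min.
F = (1−0.428)×626.4 + 915.87 = 1274.2 kg/min.
Purge V = 0.267×1274.2 = 340.2 kg/min.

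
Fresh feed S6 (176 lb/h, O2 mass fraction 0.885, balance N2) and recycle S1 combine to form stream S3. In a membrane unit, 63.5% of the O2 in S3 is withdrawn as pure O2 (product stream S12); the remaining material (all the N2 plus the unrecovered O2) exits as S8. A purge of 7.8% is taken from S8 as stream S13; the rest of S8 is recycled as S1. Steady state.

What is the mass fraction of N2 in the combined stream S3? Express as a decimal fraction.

0.525

N2 enters only via S6 and leaves only via the purge: 176×0.115 = 0.078×(N2 in S8), and the membrane unit passes all N2, so N2 in S3 = N2 in S8 = 259.49 lb/h.
O2 in S3: m_A = 176×0.885 + (1−0.078)·(1−0.635)·m_A, so m_A = 155.76/0.6635 = 234.77 lb/h.
S3 = 234.77 + 259.49 = 494.25 lb/h.
N2 fraction in S3 = 259.49/494.25 = 0.525.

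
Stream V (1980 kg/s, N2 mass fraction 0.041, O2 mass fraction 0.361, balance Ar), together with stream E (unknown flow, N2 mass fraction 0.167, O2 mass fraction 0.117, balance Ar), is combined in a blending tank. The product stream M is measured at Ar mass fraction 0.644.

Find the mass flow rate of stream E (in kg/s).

Let E be the unknown flow. Total out = 1980 + E.
Ar balance: 1184 + 0.716·E = 0.644·(1980 + E)
(0.716 − 0.644)·E = 0.644×1980 − 1184 = 91.08
E = 91.08 / 0.072 = 1265 kg/s

1265 kg/s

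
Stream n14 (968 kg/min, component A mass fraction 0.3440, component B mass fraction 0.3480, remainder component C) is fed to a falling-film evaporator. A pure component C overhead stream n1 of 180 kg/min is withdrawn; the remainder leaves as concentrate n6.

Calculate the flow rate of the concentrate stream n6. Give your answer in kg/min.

788 kg/min

Concentrate = 968 − 180 = 788 kg/min.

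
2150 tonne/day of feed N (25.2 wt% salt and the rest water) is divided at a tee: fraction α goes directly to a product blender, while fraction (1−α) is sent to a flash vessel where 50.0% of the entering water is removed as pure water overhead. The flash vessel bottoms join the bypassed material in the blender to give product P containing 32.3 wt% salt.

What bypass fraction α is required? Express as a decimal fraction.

All 2150×0.252 = 541.8 tonne/day of salt reaches P, so P = 541.8/0.323 = 1677.4 tonne/day and vapour = 472.6 tonne/day.
The evaporator receives (1−α)·2150 of feed at 0.748 water and removes 0.500 of that water:
0.500×0.748×(1−α)×2150 = 472.6
(1−α) = 472.6/804.1 = 0.5877;  α = 0.4123.

0.412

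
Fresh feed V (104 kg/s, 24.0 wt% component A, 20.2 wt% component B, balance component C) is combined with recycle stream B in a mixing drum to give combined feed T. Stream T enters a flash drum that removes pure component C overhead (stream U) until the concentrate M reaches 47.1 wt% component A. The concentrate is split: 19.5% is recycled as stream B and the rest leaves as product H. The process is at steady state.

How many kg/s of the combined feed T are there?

116.8 kg/s

Overall component A balance (none leaves overhead): component A in fresh feed = component A in product, i.e. 104×0.240 = (1−0.195)·M·0.471.
M = 24.96/(0.471×0.805) = 65.831 kg/s.
Recycle B = 0.195×65.831 = 12.837 kg/s.
Combined feed T = 104 + 12.837 = 116.84 kg/s.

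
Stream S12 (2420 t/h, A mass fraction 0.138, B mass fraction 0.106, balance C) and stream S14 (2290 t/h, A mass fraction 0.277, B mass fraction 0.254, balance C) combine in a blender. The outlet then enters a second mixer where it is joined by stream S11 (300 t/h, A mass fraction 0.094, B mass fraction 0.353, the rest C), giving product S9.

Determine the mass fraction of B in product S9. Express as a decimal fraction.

Overall, product flow = 5010 t/h.
B in = 2420×0.106 + 2290×0.254 + 300×0.353 = 944.08 t/h.
B fraction in S9 = 0.188.

0.188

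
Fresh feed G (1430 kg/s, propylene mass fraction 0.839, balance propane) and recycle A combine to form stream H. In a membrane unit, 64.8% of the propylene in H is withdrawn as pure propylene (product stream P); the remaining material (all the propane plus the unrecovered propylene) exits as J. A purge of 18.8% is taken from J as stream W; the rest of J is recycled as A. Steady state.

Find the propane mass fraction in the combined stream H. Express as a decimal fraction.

propane enters only via G and leaves only via the purge: 1430×0.161 = 0.188×(propane in J), and the membrane unit passes all propane, so propane in H = propane in J = 1224.6 kg/s.
propylene in H: m_A = 1430×0.839 + (1−0.188)·(1−0.648)·m_A, so m_A = 1199.8/0.7142 = 1679.9 kg/s.
H = 1679.9 + 1224.6 = 2904.6 kg/s.
propane fraction in H = 1224.6/2904.6 = 0.422.

0.422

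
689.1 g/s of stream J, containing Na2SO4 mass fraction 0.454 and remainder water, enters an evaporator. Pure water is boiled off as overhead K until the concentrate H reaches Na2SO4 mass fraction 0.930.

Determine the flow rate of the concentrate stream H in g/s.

336.4 g/s

Na2SO4 is conserved: 689.1×0.454 = 312.85 g/s all reports to the concentrate.
Concentrate = 312.85/(target fraction) = 336.4 g/s.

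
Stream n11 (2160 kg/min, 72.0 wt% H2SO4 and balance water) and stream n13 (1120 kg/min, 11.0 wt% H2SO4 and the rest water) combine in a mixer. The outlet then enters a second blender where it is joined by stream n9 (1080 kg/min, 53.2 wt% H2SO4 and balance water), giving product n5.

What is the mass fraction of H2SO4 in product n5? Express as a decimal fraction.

0.5167

Overall, product flow = 4360 kg/min.
H2SO4 in = 2160×0.720 + 1120×0.110 + 1080×0.532 = 2253 kg/min.
H2SO4 fraction in n5 = 0.5167.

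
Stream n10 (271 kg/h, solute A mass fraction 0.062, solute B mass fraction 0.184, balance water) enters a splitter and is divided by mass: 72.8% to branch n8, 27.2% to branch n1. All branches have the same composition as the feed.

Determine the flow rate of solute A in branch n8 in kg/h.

12.23 kg/h

Branch n8 total = 0.728×271 = 197.29 kg/h.
solute A in n8 = 0.062×197.29 = 12.232 kg/h.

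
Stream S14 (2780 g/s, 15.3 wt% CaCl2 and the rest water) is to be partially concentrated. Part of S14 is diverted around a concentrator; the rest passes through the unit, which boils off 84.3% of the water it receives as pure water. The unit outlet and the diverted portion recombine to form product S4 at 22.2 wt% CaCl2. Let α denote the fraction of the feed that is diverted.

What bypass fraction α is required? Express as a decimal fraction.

All 2780×0.153 = 425.34 g/s of CaCl2 reaches S4, so S4 = 425.34/0.222 = 1915.9 g/s and vapour = 864.05 g/s.
The evaporator receives (1−α)·2780 of feed at 0.847 water and removes 0.843 of that water:
0.843×0.847×(1−α)×2780 = 864.05
(1−α) = 864.05/1985 = 0.4353;  α = 0.5647.

0.565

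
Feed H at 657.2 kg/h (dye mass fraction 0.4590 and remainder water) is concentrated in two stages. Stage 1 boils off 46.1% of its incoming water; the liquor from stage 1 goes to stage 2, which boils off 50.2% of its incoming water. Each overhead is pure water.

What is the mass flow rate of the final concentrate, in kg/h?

397.1 kg/h

water in feed = 657.2×0.541 = 355.55 kg/h.
After stage 1: water left = (1−0.461)×355.55 = 191.64; stream total = 493.29 kg/h.
After stage 2: water left = (1−0.502)×191.64 = 95.436; final concentrate = 397.09 kg/h.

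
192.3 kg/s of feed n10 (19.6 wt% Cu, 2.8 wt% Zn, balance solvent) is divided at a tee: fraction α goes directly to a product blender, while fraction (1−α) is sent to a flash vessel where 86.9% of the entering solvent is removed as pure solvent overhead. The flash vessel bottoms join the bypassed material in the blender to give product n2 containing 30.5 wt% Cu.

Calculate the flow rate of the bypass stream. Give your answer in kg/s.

All 192.3×0.196 = 37.691 kg/s of Cu reaches n2, so n2 = 37.691/0.305 = 123.58 kg/s and vapour = 68.724 kg/s.
The evaporator receives (1−α)·192.3 of feed at 0.776 solvent and removes 0.869 of that solvent:
0.869×0.776×(1−α)×192.3 = 68.724
(1−α) = 68.724/129.68 = 0.5300;  α = 0.4700.
Bypass flow = 0.4700×192.3 = 90.388 kg/s.

90.39 kg/s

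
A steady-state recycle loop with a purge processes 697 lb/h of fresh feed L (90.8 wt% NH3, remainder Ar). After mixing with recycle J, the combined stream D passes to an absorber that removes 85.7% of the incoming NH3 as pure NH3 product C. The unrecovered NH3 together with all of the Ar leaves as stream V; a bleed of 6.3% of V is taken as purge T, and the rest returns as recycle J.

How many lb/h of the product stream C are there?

626.3 lb/h

NH3 in D: m_A = 697×0.908 + (1−0.063)·(1−0.857)·m_A, so m_A = 632.88/0.8660 = 730.8 lb/h.
Product C = 0.857×730.8 = 626.29 lb/h.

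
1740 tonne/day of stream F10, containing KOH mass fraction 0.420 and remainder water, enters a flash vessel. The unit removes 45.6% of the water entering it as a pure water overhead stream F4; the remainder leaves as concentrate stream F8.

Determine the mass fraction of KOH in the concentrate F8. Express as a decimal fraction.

KOH is not removed: 1740×0.420 = 730.8 tonne/day of KOH enters F8.
water entering = 1740×0.580 = 1009.2 tonne/day; overhead removed = 0.456×1009.2 = 460.2 tonne/day.
Concentrate = 1740 − 460.2 = 1279.8 tonne/day.
Mass fraction = 730.8/1279.8 = 0.571.

0.571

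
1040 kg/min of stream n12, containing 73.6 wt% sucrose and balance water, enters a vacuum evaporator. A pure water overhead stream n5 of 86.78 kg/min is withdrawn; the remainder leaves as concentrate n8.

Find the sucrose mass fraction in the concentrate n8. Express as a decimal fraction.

0.803

sucrose is not removed: 1040×0.736 = 765.44 kg/min of sucrose enters n8.
Concentrate = 1040 − 86.78 = 953.22 kg/min.
Mass fraction = 765.44/953.22 = 0.803.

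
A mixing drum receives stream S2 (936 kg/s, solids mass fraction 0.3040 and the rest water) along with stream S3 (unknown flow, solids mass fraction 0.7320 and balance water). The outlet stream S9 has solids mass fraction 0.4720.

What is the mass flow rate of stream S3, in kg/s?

Let S3 be the unknown flow. Total out = 936 + S3.
solids balance: 284.54 + 0.732·S3 = 0.472·(936 + S3)
(0.732 − 0.472)·S3 = 0.472×936 − 284.54 = 157.25
S3 = 157.25 / 0.260 = 604.8 kg/s

604.8 kg/s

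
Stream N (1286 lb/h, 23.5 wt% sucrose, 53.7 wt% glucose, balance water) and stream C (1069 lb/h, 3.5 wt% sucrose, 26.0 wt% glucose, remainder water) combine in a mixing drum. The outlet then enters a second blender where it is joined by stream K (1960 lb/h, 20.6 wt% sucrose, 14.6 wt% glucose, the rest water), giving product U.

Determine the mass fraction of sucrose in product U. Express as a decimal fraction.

0.172

Overall, product flow = 4315 lb/h.
sucrose in = 1286×0.235 + 1069×0.035 + 1960×0.206 = 743.38 lb/h.
sucrose fraction in U = 0.172.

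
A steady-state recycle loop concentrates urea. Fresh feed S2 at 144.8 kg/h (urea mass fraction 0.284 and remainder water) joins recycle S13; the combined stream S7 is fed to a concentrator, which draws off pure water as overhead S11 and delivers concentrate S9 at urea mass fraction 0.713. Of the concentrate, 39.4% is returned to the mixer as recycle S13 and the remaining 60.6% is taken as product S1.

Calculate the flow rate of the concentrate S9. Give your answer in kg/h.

Overall urea balance (none leaves overhead): urea in fresh feed = urea in product, i.e. 144.8×0.284 = (1−0.394)·S9·0.713.
S9 = 41.123/(0.713×0.606) = 95.175 kg/h.

95.18 kg/h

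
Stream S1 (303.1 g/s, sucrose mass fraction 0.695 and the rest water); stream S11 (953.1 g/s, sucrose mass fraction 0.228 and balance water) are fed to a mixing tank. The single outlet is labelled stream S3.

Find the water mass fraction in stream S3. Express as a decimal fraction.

0.659

Total flow out = 303.1 + 953.1 = 1256.2 g/s.
water in = 303.1×0.305 + 953.1×0.772 = 828.24 g/s.
water mass fraction in S3 = 828.24/1256.2 = 0.659.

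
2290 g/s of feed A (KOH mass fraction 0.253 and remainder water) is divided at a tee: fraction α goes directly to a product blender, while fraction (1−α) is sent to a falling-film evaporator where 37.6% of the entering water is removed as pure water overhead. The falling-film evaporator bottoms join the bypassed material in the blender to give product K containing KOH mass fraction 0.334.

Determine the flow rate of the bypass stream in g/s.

All 2290×0.253 = 579.37 g/s of KOH reaches K, so K = 579.37/0.334 = 1734.6 g/s and vapour = 555.36 g/s.
The evaporator receives (1−α)·2290 of feed at 0.747 water and removes 0.376 of that water:
0.376×0.747×(1−α)×2290 = 555.36
(1−α) = 555.36/643.2 = 0.8634;  α = 0.1366.
Bypass flow = 0.1366×2290 = 312.73 g/s.

312.7 g/s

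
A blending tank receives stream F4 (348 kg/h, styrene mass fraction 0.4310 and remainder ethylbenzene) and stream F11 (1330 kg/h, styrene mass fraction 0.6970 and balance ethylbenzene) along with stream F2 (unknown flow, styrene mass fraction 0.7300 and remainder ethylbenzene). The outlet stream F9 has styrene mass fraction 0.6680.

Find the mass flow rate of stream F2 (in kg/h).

708.2 kg/h

Let F2 be the unknown flow. Total out = 1678 + F2.
styrene balance: 1077 + 0.730·F2 = 0.668·(1678 + F2)
(0.730 − 0.668)·F2 = 0.668×1678 − 1077 = 43.906
F2 = 43.906 / 0.062 = 708.16 kg/h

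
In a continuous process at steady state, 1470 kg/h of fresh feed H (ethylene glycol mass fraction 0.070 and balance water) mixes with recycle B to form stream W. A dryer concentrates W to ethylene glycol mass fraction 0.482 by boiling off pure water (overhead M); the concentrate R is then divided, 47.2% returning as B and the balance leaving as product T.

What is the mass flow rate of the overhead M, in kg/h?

Overall ethylene glycol balance (none leaves overhead): ethylene glycol in fresh feed = ethylene glycol in product, i.e. 1470×0.070 = (1−0.472)·R·0.482.
R = 102.9/(0.482×0.528) = 404.33 kg/h.
Recycle B = 0.472×404.33 = 190.84 kg/h.
Combined feed W = 1470 + 190.84 = 1660.8 kg/h.
Overhead M = W − R = 1660.8 − 404.33 = 1256.5 kg/h.

1257 kg/h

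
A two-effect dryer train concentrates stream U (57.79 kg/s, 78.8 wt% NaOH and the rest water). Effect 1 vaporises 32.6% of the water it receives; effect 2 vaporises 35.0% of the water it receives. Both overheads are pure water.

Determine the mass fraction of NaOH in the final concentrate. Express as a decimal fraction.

0.895

water in feed = 57.79×0.212 = 12.251 kg/s.
After stage 1: water left = (1−0.326)×12.251 = 8.2575; stream total = 53.796 kg/s.
After stage 2: water left = (1−0.350)×8.2575 = 5.3674; final concentrate = 50.906 kg/s.
NaOH fraction = 45.539/50.906 = 0.895.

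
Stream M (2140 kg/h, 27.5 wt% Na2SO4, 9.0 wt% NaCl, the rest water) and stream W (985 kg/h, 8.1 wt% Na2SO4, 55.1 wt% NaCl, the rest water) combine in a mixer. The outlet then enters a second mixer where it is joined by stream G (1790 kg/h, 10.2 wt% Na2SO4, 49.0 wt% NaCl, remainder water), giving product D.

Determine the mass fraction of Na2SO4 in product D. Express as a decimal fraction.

Overall, product flow = 4915 kg/h.
Na2SO4 in = 2140×0.275 + 985×0.081 + 1790×0.102 = 850.87 kg/h.
Na2SO4 fraction in D = 0.173.

0.173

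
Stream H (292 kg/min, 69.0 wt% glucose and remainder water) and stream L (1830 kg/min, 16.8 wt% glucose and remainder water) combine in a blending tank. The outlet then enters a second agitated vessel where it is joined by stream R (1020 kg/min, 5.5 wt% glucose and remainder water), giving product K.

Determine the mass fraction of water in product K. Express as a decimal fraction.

Overall, product flow = 3142 kg/min.
water in = 292×0.310 + 1830×0.832 + 1020×0.945 = 2577 kg/min.
water fraction in K = 0.820.

0.820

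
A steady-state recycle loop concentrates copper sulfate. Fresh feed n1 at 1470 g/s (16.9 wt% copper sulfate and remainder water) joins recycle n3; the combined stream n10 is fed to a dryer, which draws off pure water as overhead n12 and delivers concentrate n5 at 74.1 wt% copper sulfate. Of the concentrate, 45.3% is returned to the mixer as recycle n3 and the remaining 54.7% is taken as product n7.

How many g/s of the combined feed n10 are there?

Overall copper sulfate balance (none leaves overhead): copper sulfate in fresh feed = copper sulfate in product, i.e. 1470×0.169 = (1−0.453)·n5·0.741.
n5 = 248.43/(0.741×0.547) = 612.91 g/s.
Recycle n3 = 0.453×612.91 = 277.65 g/s.
Combined feed n10 = 1470 + 277.65 = 1747.6 g/s.

1748 g/s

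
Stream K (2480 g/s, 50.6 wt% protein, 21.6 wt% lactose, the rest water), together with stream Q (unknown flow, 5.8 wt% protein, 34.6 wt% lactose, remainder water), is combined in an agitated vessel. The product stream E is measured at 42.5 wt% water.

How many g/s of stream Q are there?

Let Q be the unknown flow. Total out = 2480 + Q.
water balance: 689.44 + 0.596·Q = 0.425·(2480 + Q)
(0.596 − 0.425)·Q = 0.425×2480 − 689.44 = 364.56
Q = 364.56 / 0.171 = 2131.9 g/s

2132 g/s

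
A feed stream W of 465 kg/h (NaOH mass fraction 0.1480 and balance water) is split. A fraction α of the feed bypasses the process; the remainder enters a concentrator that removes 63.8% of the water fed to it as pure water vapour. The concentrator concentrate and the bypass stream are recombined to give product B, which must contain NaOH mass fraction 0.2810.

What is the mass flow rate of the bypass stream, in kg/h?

60.11 kg/h

All 465×0.148 = 68.82 kg/h of NaOH reaches B, so B = 68.82/0.281 = 244.91 kg/h and vapour = 220.09 kg/h.
The evaporator receives (1−α)·465 of feed at 0.852 water and removes 0.638 of that water:
0.638×0.852×(1−α)×465 = 220.09
(1−α) = 220.09/252.76 = 0.8707;  α = 0.1293.
Bypass flow = 0.1293×465 = 60.109 kg/h.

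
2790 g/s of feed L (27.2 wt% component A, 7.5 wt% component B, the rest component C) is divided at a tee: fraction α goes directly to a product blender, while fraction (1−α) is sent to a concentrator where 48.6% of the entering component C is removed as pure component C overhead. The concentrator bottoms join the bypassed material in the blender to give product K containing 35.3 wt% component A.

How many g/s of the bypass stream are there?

772.7 g/s

All 2790×0.272 = 758.88 g/s of component A reaches K, so K = 758.88/0.353 = 2149.8 g/s and vapour = 640.2 g/s.
The evaporator receives (1−α)·2790 of feed at 0.653 component C and removes 0.486 of that component C:
0.486×0.653×(1−α)×2790 = 640.2
(1−α) = 640.2/885.43 = 0.7230;  α = 0.2770.
Bypass flow = 0.2770×2790 = 772.73 g/s.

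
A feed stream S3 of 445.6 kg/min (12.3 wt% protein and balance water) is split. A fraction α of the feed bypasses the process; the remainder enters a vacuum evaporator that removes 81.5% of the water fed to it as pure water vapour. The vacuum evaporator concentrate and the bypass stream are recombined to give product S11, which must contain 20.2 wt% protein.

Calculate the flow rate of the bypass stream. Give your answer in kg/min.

All 445.6×0.123 = 54.809 kg/min of protein reaches S11, so S11 = 54.809/0.202 = 271.33 kg/min and vapour = 174.27 kg/min.
The evaporator receives (1−α)·445.6 of feed at 0.877 water and removes 0.815 of that water:
0.815×0.877×(1−α)×445.6 = 174.27
(1−α) = 174.27/318.49 = 0.5472;  α = 0.4528.
Bypass flow = 0.4528×445.6 = 201.78 kg/min.

201.8 kg/min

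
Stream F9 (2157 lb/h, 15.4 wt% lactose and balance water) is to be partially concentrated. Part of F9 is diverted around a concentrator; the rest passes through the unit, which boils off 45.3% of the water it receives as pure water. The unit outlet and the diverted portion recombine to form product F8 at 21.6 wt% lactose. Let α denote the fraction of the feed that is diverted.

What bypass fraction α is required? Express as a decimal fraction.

All 2157×0.154 = 332.18 lb/h of lactose reaches F8, so F8 = 332.18/0.216 = 1537.9 lb/h and vapour = 619.14 lb/h.
The evaporator receives (1−α)·2157 of feed at 0.846 water and removes 0.453 of that water:
0.453×0.846×(1−α)×2157 = 619.14
(1−α) = 619.14/826.64 = 0.7490;  α = 0.2510.

0.251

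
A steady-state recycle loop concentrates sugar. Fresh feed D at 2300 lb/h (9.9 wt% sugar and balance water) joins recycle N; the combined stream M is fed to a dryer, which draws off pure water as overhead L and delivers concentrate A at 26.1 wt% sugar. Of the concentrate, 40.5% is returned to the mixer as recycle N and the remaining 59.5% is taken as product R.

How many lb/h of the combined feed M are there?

2894 lb/h

Overall sugar balance (none leaves overhead): sugar in fresh feed = sugar in product, i.e. 2300×0.099 = (1−0.405)·A·0.261.
A = 227.7/(0.261×0.595) = 1466.2 lb/h.
Recycle N = 0.405×1466.2 = 593.83 lb/h.
Combined feed M = 2300 + 593.83 = 2893.8 lb/h.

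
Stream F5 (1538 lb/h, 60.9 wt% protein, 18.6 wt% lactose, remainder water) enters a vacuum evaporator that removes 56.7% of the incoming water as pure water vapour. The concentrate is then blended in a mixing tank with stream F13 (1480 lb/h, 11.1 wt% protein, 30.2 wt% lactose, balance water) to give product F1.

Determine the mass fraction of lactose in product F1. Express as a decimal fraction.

Vapour removed = 0.567×0.205×1538 = 178.77 lb/h; concentrate = 1359.2 lb/h.
lactose reaching the mixer = 286.07 (from concentrate) + 1480×0.302 = 733.03 lb/h.
Product flow = 1359.2 + 1480 = 2839.2 lb/h; lactose fraction = 0.2582.

0.2582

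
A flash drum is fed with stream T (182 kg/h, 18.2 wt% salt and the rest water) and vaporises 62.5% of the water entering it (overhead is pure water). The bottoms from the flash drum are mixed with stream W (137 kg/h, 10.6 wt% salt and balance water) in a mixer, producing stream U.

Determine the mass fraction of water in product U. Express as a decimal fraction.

Vapour removed = 0.625×0.818×182 = 93.047 kg/h; concentrate = 88.953 kg/h.
water reaching the mixer = 55.829 (from concentrate) + 137×0.894 = 178.31 kg/h.
Product flow = 88.953 + 137 = 225.95 kg/h; water fraction = 0.789.

0.789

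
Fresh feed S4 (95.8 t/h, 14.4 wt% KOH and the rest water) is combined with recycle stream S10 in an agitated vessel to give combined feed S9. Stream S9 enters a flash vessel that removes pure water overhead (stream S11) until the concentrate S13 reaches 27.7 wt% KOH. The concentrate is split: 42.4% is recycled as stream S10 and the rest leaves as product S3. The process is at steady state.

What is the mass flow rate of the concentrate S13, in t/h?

Overall KOH balance (none leaves overhead): KOH in fresh feed = KOH in product, i.e. 95.8×0.144 = (1−0.424)·S13·0.277.
S13 = 13.795/(0.277×0.576) = 86.462 t/h.

86.46 t/h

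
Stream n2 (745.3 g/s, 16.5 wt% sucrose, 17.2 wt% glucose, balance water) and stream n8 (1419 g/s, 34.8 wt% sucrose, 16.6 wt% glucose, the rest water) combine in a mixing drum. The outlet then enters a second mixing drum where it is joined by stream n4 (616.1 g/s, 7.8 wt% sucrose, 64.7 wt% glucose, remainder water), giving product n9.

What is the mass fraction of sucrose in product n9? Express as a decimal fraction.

0.239

Overall, product flow = 2780.4 g/s.
sucrose in = 745.3×0.165 + 1419×0.348 + 616.1×0.078 = 664.84 g/s.
sucrose fraction in n9 = 0.239.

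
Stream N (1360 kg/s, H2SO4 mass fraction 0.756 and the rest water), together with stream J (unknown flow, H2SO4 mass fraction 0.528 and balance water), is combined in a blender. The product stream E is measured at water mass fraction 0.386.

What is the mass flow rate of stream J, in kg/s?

Let J be the unknown flow. Total out = 1360 + J.
water balance: 331.84 + 0.472·J = 0.386·(1360 + J)
(0.472 − 0.386)·J = 0.386×1360 − 331.84 = 193.12
J = 193.12 / 0.086 = 2245.6 kg/s

2246 kg/s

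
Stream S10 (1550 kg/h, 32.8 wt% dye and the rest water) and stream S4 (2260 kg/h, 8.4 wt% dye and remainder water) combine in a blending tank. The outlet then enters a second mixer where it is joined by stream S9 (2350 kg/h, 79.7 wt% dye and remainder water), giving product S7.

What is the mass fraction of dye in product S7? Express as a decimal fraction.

Overall, product flow = 6160 kg/h.
dye in = 1550×0.328 + 2260×0.084 + 2350×0.797 = 2571.2 kg/h.
dye fraction in S7 = 0.417.

0.417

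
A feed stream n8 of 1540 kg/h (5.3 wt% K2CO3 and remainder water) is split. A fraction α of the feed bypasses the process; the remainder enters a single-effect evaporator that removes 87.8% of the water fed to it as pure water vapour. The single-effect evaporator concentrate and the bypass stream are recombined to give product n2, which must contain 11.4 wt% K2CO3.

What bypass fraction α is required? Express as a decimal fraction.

All 1540×0.053 = 81.62 kg/h of K2CO3 reaches n2, so n2 = 81.62/0.114 = 715.96 kg/h and vapour = 824.04 kg/h.
The evaporator receives (1−α)·1540 of feed at 0.947 water and removes 0.878 of that water:
0.878×0.947×(1−α)×1540 = 824.04
(1−α) = 824.04/1280.5 = 0.6435;  α = 0.3565.

0.356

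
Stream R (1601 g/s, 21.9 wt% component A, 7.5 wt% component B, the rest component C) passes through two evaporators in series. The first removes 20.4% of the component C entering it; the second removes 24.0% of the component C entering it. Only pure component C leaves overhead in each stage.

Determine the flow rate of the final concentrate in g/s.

component C in feed = 1601×0.706 = 1130.3 g/s.
After stage 1: component C left = (1−0.204)×1130.3 = 899.72; stream total = 1370.4 g/s.
After stage 2: component C left = (1−0.240)×899.72 = 683.79; final concentrate = 1154.5 g/s.

1154 g/s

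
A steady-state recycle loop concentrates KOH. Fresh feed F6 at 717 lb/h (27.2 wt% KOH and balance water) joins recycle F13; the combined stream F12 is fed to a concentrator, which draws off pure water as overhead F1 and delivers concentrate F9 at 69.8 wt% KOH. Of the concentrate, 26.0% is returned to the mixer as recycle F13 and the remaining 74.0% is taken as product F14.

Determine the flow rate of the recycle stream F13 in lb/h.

98.17 lb/h

Overall KOH balance (none leaves overhead): KOH in fresh feed = KOH in product, i.e. 717×0.272 = (1−0.260)·F9·0.698.
F9 = 195.02/(0.698×0.740) = 377.57 lb/h.
Recycle F13 = 0.260×377.57 = 98.169 lb/h.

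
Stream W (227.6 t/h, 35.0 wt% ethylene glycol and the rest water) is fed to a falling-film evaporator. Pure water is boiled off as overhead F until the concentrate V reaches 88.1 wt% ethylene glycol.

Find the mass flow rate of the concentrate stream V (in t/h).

ethylene glycol is conserved: 227.6×0.350 = 79.66 t/h all reports to the concentrate.
Concentrate = 79.66/(target fraction) = 90.42 t/h.

90.42 t/h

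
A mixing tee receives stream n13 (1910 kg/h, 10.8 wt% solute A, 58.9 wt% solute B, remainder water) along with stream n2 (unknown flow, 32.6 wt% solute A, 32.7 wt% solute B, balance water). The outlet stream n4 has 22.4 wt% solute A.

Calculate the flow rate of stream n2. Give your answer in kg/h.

Let n2 be the unknown flow. Total out = 1910 + n2.
solute A balance: 206.28 + 0.326·n2 = 0.224·(1910 + n2)
(0.326 − 0.224)·n2 = 0.224×1910 − 206.28 = 221.56
n2 = 221.56 / 0.102 = 2172.2 kg/h

2172 kg/h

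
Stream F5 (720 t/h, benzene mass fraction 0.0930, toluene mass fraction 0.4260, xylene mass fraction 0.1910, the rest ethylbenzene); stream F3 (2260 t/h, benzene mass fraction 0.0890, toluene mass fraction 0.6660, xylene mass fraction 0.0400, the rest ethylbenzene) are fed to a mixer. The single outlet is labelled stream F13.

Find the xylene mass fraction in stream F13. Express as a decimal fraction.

0.0765

Total flow out = 720 + 2260 = 2980 t/h.
xylene in = 720×0.191 + 2260×0.040 = 227.92 t/h.
xylene mass fraction in F13 = 227.92/2980 = 0.0765.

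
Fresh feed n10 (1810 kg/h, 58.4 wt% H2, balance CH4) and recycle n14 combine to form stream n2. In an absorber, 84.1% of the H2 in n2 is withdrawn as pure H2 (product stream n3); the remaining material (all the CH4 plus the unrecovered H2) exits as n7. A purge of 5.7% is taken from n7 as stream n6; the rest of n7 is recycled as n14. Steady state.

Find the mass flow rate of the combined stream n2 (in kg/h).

14450 kg/h

CH4 enters only via n10 and leaves only via the purge: 1810×0.416 = 0.057×(CH4 in n7), and the absorber passes all CH4, so CH4 in n2 = CH4 in n7 = 13210 kg/h.
H2 in n2: m_A = 1810×0.584 + (1−0.057)·(1−0.841)·m_A, so m_A = 1057/0.8501 = 1243.5 kg/h.
n2 = 1243.5 + 13210 = 14453 kg/h.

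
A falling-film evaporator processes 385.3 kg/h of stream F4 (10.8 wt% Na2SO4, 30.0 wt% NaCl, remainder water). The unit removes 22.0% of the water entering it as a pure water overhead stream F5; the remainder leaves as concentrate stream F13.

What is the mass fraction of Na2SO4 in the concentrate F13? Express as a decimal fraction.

Na2SO4 is not removed: 385.3×0.108 = 41.612 kg/h of Na2SO4 enters F13.
water entering = 385.3×0.592 = 228.1 kg/h; overhead removed = 0.220×228.1 = 50.181 kg/h.
Concentrate = 385.3 − 50.181 = 335.12 kg/h.
Mass fraction = 41.612/335.12 = 0.124.

0.124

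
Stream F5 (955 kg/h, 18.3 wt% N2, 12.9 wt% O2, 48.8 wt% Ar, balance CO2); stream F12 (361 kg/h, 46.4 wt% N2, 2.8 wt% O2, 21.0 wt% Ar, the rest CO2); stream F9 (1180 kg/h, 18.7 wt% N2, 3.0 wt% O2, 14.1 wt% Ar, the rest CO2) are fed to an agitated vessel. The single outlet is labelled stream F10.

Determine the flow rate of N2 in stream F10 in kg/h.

562.9 kg/h

N2 out = N2 in = 955×0.183 + 361×0.464 + 1180×0.187 = 562.93 kg/h.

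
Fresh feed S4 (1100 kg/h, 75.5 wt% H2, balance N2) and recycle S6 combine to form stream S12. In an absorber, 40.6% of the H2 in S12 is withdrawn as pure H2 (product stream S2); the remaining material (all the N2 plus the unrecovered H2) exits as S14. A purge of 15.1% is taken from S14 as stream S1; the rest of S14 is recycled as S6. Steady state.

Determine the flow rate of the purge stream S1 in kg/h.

419.8 kg/h

N2 enters only via S4 and leaves only via the purge: 1100×0.245 = 0.151×(N2 in S14), and the absorber passes all N2, so N2 in S12 = N2 in S14 = 1784.8 kg/h.
H2 in S12: m_A = 1100×0.755 + (1−0.151)·(1−0.406)·m_A, so m_A = 830.5/0.4957 = 1675.4 kg/h.
S14 = (1−0.406)×1675.4 + 1784.8 = 2780 kg/h.
Purge S1 = 0.151×2780 = 419.78 kg/h.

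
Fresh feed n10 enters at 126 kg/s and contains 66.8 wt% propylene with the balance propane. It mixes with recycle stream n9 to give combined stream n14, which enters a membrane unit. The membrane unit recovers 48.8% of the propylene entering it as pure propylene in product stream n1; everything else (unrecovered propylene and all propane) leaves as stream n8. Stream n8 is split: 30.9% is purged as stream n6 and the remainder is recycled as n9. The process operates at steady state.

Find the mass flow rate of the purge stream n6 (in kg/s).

propane enters only via n10 and leaves only via the purge: 126×0.332 = 0.309×(propane in n8), and the membrane unit passes all propane, so propane in n14 = propane in n8 = 135.38 kg/s.
propylene in n14: m_A = 126×0.668 + (1−0.309)·(1−0.488)·m_A, so m_A = 84.168/0.6462 = 130.25 kg/s.
n8 = (1−0.488)×130.25 + 135.38 = 202.07 kg/s.
Purge n6 = 0.309×202.07 = 62.438 kg/s.

62.44 kg/s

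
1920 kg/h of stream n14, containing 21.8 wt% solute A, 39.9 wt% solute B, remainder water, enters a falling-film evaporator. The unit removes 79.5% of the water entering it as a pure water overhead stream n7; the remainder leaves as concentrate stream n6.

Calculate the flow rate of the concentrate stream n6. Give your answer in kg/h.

water entering = 1920×0.383 = 735.36 kg/h; overhead removed = 0.795×735.36 = 584.61 kg/h.
Concentrate = 1920 − 584.61 = 1335.4 kg/h.

1335 kg/h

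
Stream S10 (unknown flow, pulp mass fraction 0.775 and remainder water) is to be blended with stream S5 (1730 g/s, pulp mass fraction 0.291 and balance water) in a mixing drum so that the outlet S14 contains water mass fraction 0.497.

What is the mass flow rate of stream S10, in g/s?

1348 g/s

Let S10 be the unknown flow. Total out = 1730 + S10.
water balance: 1226.6 + 0.225·S10 = 0.497·(1730 + S10)
(0.225 − 0.497)·S10 = 0.497×1730 − 1226.6 = -366.76
S10 = -366.76 / -0.272 = 1348.4 g/s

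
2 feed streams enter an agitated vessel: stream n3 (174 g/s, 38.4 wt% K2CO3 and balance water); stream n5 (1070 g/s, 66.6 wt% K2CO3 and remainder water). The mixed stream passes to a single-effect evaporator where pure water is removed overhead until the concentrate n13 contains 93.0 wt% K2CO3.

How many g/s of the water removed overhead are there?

405.9 g/s

K2CO3 entering = 174×0.384 + 1070×0.666 = 779.44 g/s.
All K2CO3 reports to n13, so n13 = 779.44/0.930 = 838.1 g/s.
Total feed = 1244 g/s; overhead = 1244 − 838.1 = 405.9 g/s.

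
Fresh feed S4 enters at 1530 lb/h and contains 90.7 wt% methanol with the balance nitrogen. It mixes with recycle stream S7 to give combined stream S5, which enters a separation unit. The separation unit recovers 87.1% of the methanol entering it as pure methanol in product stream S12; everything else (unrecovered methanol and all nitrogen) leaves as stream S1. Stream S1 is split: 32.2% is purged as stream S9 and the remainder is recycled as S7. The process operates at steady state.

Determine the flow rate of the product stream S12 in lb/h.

1325 lb/h

methanol in S5: m_A = 1530×0.907 + (1−0.322)·(1−0.871)·m_A, so m_A = 1387.7/0.9125 = 1520.7 lb/h.
Product S12 = 0.871×1520.7 = 1324.5 lb/h.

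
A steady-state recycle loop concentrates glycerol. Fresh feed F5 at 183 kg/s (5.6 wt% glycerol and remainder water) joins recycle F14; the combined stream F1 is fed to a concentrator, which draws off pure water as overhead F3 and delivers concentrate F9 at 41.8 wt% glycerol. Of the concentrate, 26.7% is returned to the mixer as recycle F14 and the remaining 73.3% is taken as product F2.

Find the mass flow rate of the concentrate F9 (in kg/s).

Overall glycerol balance (none leaves overhead): glycerol in fresh feed = glycerol in product, i.e. 183×0.056 = (1−0.267)·F9·0.418.
F9 = 10.248/(0.418×0.733) = 33.447 kg/s.

33.45 kg/s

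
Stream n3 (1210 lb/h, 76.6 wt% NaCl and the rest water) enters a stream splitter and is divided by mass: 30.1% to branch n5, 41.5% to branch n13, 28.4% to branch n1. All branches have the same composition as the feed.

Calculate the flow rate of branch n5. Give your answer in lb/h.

Branch n5 flow = 0.301×1210 = 364.21 lb/h.

364.2 lb/h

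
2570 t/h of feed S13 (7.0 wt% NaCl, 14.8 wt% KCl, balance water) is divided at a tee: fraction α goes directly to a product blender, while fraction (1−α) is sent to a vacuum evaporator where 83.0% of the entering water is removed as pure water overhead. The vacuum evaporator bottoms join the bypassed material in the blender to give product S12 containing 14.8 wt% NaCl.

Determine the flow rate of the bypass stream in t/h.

483.2 t/h

All 2570×0.070 = 179.9 t/h of NaCl reaches S12, so S12 = 179.9/0.148 = 1215.5 t/h and vapour = 1354.5 t/h.
The evaporator receives (1−α)·2570 of feed at 0.782 water and removes 0.830 of that water:
0.830×0.782×(1−α)×2570 = 1354.5
(1−α) = 1354.5/1668.1 = 0.8120;  α = 0.1880.
Bypass flow = 0.1880×2570 = 483.2 t/h.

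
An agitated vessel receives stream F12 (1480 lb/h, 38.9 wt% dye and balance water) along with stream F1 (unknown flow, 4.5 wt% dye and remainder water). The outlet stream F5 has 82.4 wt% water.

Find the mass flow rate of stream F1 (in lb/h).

Let F1 be the unknown flow. Total out = 1480 + F1.
water balance: 904.28 + 0.955·F1 = 0.824·(1480 + F1)
(0.955 − 0.824)·F1 = 0.824×1480 − 904.28 = 315.24
F1 = 315.24 / 0.131 = 2406.4 lb/h

2406 lb/h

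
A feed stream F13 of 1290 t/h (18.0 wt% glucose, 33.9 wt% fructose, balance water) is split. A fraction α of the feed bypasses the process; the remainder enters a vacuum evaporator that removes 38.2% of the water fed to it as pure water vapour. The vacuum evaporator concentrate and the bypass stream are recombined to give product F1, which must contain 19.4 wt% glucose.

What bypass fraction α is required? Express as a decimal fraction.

All 1290×0.180 = 232.2 t/h of glucose reaches F1, so F1 = 232.2/0.194 = 1196.9 t/h and vapour = 93.093 t/h.
The evaporator receives (1−α)·1290 of feed at 0.481 water and removes 0.382 of that water:
0.382×0.481×(1−α)×1290 = 93.093
(1−α) = 93.093/237.03 = 0.3928;  α = 0.6072.

0.607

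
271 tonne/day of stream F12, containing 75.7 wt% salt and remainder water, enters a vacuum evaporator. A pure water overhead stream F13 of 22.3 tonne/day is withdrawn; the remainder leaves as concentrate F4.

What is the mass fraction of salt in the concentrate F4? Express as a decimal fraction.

salt is not removed: 271×0.757 = 205.15 tonne/day of salt enters F4.
Concentrate = 271 − 22.3 = 248.7 tonne/day.
Mass fraction = 205.15/248.7 = 0.825.

0.825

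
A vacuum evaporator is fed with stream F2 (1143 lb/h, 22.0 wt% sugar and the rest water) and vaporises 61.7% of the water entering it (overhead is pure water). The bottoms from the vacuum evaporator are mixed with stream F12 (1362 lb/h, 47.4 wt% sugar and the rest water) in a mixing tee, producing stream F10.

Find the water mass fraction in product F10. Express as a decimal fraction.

Vapour removed = 0.617×0.780×1143 = 550.08 lb/h; concentrate = 592.92 lb/h.
water reaching the mixer = 341.46 (from concentrate) + 1362×0.526 = 1057.9 lb/h.
Product flow = 592.92 + 1362 = 1954.9 lb/h; water fraction = 0.541.

0.541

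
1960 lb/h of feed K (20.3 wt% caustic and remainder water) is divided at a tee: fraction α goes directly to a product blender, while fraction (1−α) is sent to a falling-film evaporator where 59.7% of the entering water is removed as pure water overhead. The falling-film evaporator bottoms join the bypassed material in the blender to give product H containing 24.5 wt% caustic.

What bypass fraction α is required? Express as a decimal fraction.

0.640

All 1960×0.203 = 397.88 lb/h of caustic reaches H, so H = 397.88/0.245 = 1624 lb/h and vapour = 336 lb/h.
The evaporator receives (1−α)·1960 of feed at 0.797 water and removes 0.597 of that water:
0.597×0.797×(1−α)×1960 = 336
(1−α) = 336/932.59 = 0.3603;  α = 0.6397.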